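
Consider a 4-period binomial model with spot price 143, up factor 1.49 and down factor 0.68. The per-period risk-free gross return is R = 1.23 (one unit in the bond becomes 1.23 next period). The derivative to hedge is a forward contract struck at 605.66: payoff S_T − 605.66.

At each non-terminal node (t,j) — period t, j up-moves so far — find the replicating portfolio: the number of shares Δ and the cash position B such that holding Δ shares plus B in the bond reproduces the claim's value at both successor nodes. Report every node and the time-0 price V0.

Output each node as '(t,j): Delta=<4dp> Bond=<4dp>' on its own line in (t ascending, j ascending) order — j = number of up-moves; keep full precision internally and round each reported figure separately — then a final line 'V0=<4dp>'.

(0,0): Delta=1.0000 Bond=-264.6113
(1,0): Delta=1.0000 Bond=-325.4719
(1,1): Delta=1.0000 Bond=-325.4719
(2,0): Delta=1.0000 Bond=-400.3305
(2,1): Delta=1.0000 Bond=-400.3305
(2,2): Delta=1.0000 Bond=-400.3305
(3,0): Delta=1.0000 Bond=-492.4065
(3,1): Delta=1.0000 Bond=-492.4065
(3,2): Delta=1.0000 Bond=-492.4065
(3,3): Delta=1.0000 Bond=-492.4065
V0=-121.6113

The replicating-portfolio and risk-neutral prices coincide; use p* = (1.23−0.68)/(1.49−0.68) = 0.6790 for the latter.
Terminal payoffs: V(4,0)=-575.0846, V(4,1)=-538.6640, V(4,2)=-458.8599, V(4,3)=-283.9950, V(4,4)=99.1647
  t=3,j=0: stock 44.9638 → up 66.9960 (V=-538.6640), down 30.5754 (V=-575.0846). Price -447.4427; hedge Δ=1.0000, bond B=-492.4065.
  t=3,j=1: stock 98.5236 → up 146.8001 (V=-458.8599), down 66.9960 (V=-538.6640). Price -393.8829; hedge Δ=1.0000, bond B=-492.4065.
  t=3,j=2: stock 215.8825 → up 321.6650 (V=-283.9950), down 146.8001 (V=-458.8599). Price -276.5240; hedge Δ=1.0000, bond B=-492.4065.
  t=3,j=3: stock 473.0367 → up 704.8247 (V=99.1647), down 321.6650 (V=-283.9950). Price -19.3698; hedge Δ=1.0000, bond B=-492.4065.
  t=2,j=0: stock 66.1232 → up 98.5236 (V=-393.8829), down 44.9638 (V=-447.4427). Price -334.2073; hedge Δ=1.0000, bond B=-400.3305.
  t=2,j=1: stock 144.8876 → up 215.8825 (V=-276.5240), down 98.5236 (V=-393.8829). Price -255.4429; hedge Δ=1.0000, bond B=-400.3305.
  t=2,j=2: stock 317.4743 → up 473.0367 (V=-19.3698), down 215.8825 (V=-276.5240). Price -82.8562; hedge Δ=1.0000, bond B=-400.3305.
  t=1,j=0: stock 97.2400 → up 144.8876 (V=-255.4429), down 66.1232 (V=-334.2073). Price -228.2319; hedge Δ=1.0000, bond B=-325.4719.
  t=1,j=1: stock 213.0700 → up 317.4743 (V=-82.8562), down 144.8876 (V=-255.4429). Price -112.4019; hedge Δ=1.0000, bond B=-325.4719.
  t=0,j=0: stock 143.0000 → up 213.0700 (V=-112.4019), down 97.2400 (V=-228.2319). Price -121.6113; hedge Δ=1.0000, bond B=-264.6113.
Root portfolio cost Δ·143+B reproduces V0=-121.6113.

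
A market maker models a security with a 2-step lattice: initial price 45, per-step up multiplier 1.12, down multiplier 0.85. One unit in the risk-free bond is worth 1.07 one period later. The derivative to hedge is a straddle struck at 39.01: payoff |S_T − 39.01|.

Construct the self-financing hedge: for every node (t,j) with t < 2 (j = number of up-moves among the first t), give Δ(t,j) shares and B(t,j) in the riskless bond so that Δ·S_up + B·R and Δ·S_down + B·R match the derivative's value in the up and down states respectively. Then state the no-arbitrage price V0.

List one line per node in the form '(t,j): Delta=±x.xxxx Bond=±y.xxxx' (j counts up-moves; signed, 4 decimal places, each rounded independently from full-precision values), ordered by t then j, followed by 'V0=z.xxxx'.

Risk-neutral probability p* = (R−d)/(u−d) = (1.07−0.85)/(1.12−0.85) = 0.8148.
Payoff layer (t=2): V(2,0)=6.4975, V(2,1)=3.8300, V(2,2)=17.4380
  t=1,j=0: stock 38.2500 → up 42.8400 (V=3.8300), down 32.5125 (V=6.4975). Price 4.0411; hedge Δ=-0.2583, bond B=13.9207.
  t=1,j=1: stock 50.4000 → up 56.4480 (V=17.4380), down 42.8400 (V=3.8300). Price 13.9421; hedge Δ=1.0000, bond B=-36.4579.
  t=0,j=0: stock 45.0000 → up 50.4000 (V=13.9421), down 38.2500 (V=4.0411). Price 11.3164; hedge Δ=0.8149, bond B=-25.3538.
Check: Δ(0,0)·S0 + B(0,0) = 11.3164 = V0.

(0,0): Delta=0.8149 Bond=-25.3538
(1,0): Delta=-0.2583 Bond=13.9207
(1,1): Delta=1.0000 Bond=-36.4579
V0=11.3164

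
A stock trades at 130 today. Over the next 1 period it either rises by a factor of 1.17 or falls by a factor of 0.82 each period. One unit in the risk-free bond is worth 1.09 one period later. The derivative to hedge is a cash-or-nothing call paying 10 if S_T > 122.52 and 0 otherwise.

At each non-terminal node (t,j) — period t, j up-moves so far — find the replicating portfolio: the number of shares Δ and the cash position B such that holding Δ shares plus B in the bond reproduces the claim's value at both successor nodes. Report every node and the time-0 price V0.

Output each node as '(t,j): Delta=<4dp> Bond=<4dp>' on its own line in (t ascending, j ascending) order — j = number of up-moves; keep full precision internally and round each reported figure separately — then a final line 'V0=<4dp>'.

Since d<R<u, set p* = (R−d)/(u−d) = 0.7714; price each node as the discounted p*-expectation of its children.
Terminal payoffs: V(1,0)=0.0000, V(1,1)=10.0000
(0,0): S=130.0000. Δ = (V_up−V_dn)/(S_up−S_dn) = (10.0000−0.0000)/(152.1000−106.6000) = 0.2198. V = [p*·10.0000 + (1−p*)·0.0000]/1.09 = 7.0773. B = V − Δ·S = -21.4941.
The time-0 hedge costs 7.0773, which is the no-arbitrage price.

(0,0): Delta=0.2198 Bond=-21.4941
V0=7.0773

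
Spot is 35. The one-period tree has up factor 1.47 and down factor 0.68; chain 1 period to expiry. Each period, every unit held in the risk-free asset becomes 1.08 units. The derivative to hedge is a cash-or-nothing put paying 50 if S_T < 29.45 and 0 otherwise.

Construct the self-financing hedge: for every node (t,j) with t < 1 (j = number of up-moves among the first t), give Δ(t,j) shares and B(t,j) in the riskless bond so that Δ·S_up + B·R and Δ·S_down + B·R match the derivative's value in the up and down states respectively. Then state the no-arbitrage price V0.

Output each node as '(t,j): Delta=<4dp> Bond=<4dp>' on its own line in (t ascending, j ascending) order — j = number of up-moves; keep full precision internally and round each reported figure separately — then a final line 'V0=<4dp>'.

(0,0): Delta=-1.8083 Bond=86.1463
V0=22.8551

Risk-neutral probability p* = (R−d)/(u−d) = (1.08−0.68)/(1.47−0.68) = 0.5063.
Terminal payoffs: V(1,0)=50.0000, V(1,1)=0.0000
Node (0,0) S=35.0000: V=(p*·0.0000+(1−p*)·50.0000)/1.08=22.8551; Δ=(0.0000−50.0000)/(51.4500−23.8000)=-1.8083; B=V−Δ·S=86.1463
Each (Δ,B) replicates both successor values, so the strategy is self-financing and V0 is arbitrage-free.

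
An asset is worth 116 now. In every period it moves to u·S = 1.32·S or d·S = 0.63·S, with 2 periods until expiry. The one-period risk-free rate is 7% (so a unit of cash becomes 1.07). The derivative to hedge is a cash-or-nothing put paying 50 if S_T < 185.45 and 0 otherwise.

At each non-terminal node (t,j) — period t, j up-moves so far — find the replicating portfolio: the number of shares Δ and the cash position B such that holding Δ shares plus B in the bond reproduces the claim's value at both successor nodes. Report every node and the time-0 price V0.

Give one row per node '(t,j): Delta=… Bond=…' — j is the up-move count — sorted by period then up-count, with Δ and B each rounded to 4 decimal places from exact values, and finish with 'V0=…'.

The replicating-portfolio and risk-neutral prices coincide; use p* = (1.07−0.63)/(1.32−0.63) = 0.6377 for the latter.
Terminal payoffs: V(2,0)=50.0000, V(2,1)=50.0000, V(2,2)=0.0000
Node (1,0) S=73.0800: V=(p*·50.0000+(1−p*)·50.0000)/1.07=46.7290; Δ=(50.0000−50.0000)/(96.4656−46.0404)=0.0000; B=V−Δ·S=46.7290
Node (1,1) S=153.1200: V=(p*·0.0000+(1−p*)·50.0000)/1.07=16.9308; Δ=(0.0000−50.0000)/(202.1184−96.4656)=-0.4732; B=V−Δ·S=89.3946
Node (0,0) S=116.0000: V=(p*·16.9308+(1−p*)·46.7290)/1.07=25.9133; Δ=(16.9308−46.7290)/(153.1200−73.0800)=-0.3723; B=V−Δ·S=69.0991
Check: Δ(0,0)·S0 + B(0,0) = 25.9133 = V0.

(0,0): Delta=-0.3723 Bond=69.0991
(1,0): Delta=0.0000 Bond=46.7290
(1,1): Delta=-0.4732 Bond=89.3946
V0=25.9133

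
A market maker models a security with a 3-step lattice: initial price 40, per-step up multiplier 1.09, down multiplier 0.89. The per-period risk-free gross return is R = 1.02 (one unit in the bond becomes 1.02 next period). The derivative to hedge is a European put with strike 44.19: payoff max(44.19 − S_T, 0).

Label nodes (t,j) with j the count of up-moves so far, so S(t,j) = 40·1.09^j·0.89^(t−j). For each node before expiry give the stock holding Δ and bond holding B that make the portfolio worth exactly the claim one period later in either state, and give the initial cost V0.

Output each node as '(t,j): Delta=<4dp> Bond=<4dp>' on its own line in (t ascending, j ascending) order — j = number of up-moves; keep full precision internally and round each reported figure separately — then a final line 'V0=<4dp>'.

(0,0): Delta=-0.6136 Bond=28.1567
(1,0): Delta=-1.0000 Bond=42.4740
(1,1): Delta=-0.4438 Bond=21.3136
(2,0): Delta=-1.0000 Bond=43.3235
(2,1): Delta=-1.0000 Bond=43.3235
(2,2): Delta=-0.1992 Bond=10.1180
V0=3.6109

Risk-neutral probability p* = (R−d)/(u−d) = (1.02−0.89)/(1.09−0.89) = 0.6500.
Terminal payoffs: V(3,0)=15.9912, V(3,1)=9.6544, V(3,2)=1.8936, V(3,3)=0.0000
Node (2,0) S=31.6840: V=(p*·9.6544+(1−p*)·15.9912)/1.02=11.6395; Δ=(9.6544−15.9912)/(34.5356−28.1988)=-1.0000; B=V−Δ·S=43.3235
Node (2,1) S=38.8040: V=(p*·1.8936+(1−p*)·9.6544)/1.02=4.5195; Δ=(1.8936−9.6544)/(42.2964−34.5356)=-1.0000; B=V−Δ·S=43.3235
Node (2,2) S=47.5240: V=(p*·0.0000+(1−p*)·1.8936)/1.02=0.6498; Δ=(0.0000−1.8936)/(51.8012−42.2964)=-0.1992; B=V−Δ·S=10.1180
Node (1,0) S=35.6000: V=(p*·4.5195+(1−p*)·11.6395)/1.02=6.8740; Δ=(4.5195−11.6395)/(38.8040−31.6840)=-1.0000; B=V−Δ·S=42.4740
Node (1,1) S=43.6000: V=(p*·0.6498+(1−p*)·4.5195)/1.02=1.9649; Δ=(0.6498−4.5195)/(47.5240−38.8040)=-0.4438; B=V−Δ·S=21.3136
Node (0,0) S=40.0000: V=(p*·1.9649+(1−p*)·6.8740)/1.02=3.6109; Δ=(1.9649−6.8740)/(43.6000−35.6000)=-0.6136; B=V−Δ·S=28.1567
Check: Δ(0,0)·S0 + B(0,0) = 3.6109 = V0.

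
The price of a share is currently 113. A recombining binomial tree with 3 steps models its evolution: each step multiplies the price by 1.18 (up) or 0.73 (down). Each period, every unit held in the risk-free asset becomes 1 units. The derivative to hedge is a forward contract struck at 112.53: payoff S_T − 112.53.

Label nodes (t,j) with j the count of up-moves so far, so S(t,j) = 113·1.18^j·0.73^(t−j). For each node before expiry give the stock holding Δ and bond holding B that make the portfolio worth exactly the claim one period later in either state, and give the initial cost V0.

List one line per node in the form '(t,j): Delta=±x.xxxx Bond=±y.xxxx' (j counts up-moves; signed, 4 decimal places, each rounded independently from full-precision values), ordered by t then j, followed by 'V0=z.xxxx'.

(0,0): Delta=1.0000 Bond=-112.5300
(1,0): Delta=1.0000 Bond=-112.5300
(1,1): Delta=1.0000 Bond=-112.5300
(2,0): Delta=1.0000 Bond=-112.5300
(2,1): Delta=1.0000 Bond=-112.5300
(2,2): Delta=1.0000 Bond=-112.5300
V0=0.4700

No-arbitrage ⇒ martingale measure with p* = (R−d)/(u−d) = 0.6000.
Terminal values V(3,·): V(3,0)=-68.5711, V(3,1)=-41.4731, V(3,2)=2.3291, V(3,3)=73.1326
Node (2,0) S=60.2177: V=(p*·-41.4731+(1−p*)·-68.5711)/1=-52.3123; Δ=(-41.4731−-68.5711)/(71.0569−43.9589)=1.0000; B=V−Δ·S=-112.5300
Node (2,1) S=97.3382: V=(p*·2.3291+(1−p*)·-41.4731)/1=-15.1918; Δ=(2.3291−-41.4731)/(114.8591−71.0569)=1.0000; B=V−Δ·S=-112.5300
Node (2,2) S=157.3412: V=(p*·73.1326+(1−p*)·2.3291)/1=44.8112; Δ=(73.1326−2.3291)/(185.6626−114.8591)=1.0000; B=V−Δ·S=-112.5300
Node (1,0) S=82.4900: V=(p*·-15.1918+(1−p*)·-52.3123)/1=-30.0400; Δ=(-15.1918−-52.3123)/(97.3382−60.2177)=1.0000; B=V−Δ·S=-112.5300
Node (1,1) S=133.3400: V=(p*·44.8112+(1−p*)·-15.1918)/1=20.8100; Δ=(44.8112−-15.1918)/(157.3412−97.3382)=1.0000; B=V−Δ·S=-112.5300
Node (0,0) S=113.0000: V=(p*·20.8100+(1−p*)·-30.0400)/1=0.4700; Δ=(20.8100−-30.0400)/(133.3400−82.4900)=1.0000; B=V−Δ·S=-112.5300
Root portfolio cost Δ·113+B reproduces V0=0.4700.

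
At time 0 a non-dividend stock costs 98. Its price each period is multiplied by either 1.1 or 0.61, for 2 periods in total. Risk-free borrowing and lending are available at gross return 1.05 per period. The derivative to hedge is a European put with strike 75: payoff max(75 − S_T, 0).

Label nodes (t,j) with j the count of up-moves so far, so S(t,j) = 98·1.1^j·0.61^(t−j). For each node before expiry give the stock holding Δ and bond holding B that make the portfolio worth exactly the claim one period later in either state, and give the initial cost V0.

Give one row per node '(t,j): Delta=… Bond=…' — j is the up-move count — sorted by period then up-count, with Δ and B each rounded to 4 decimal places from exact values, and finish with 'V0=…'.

(0,0): Delta=-0.2239 Bond=23.8398
(1,0): Delta=-1.0000 Bond=71.4286
(1,1): Delta=-0.1750 Bond=19.7594
V0=1.9001

Under the risk-neutral measure, an up-move has probability p* = (R−d)/(u−d) = 0.8980 and values discount at R = 1.05.
Payoff layer (t=2): V(2,0)=38.5342, V(2,1)=9.2420, V(2,2)=0.0000
  t=1,j=0: stock 59.7800 → up 65.7580 (V=9.2420), down 36.4658 (V=38.5342). Price 11.6486; hedge Δ=-1.0000, bond B=71.4286.
  t=1,j=1: stock 107.8000 → up 118.5800 (V=0.0000), down 65.7580 (V=9.2420). Price 0.8982; hedge Δ=-0.1750, bond B=19.7594.
  t=0,j=0: stock 98.0000 → up 107.8000 (V=0.8982), down 59.7800 (V=11.6486). Price 1.9001; hedge Δ=-0.2239, bond B=23.8398.
Self-financing check: at every node Δ·S+B equals the discounted successor values.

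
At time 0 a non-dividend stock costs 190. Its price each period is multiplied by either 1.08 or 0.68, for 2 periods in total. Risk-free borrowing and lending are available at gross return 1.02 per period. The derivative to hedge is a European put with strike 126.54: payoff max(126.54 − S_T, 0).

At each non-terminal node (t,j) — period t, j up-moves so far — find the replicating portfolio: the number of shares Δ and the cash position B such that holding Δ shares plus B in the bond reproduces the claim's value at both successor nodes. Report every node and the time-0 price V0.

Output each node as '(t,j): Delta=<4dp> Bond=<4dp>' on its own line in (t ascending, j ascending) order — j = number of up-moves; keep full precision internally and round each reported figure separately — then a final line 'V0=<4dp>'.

The replicating-portfolio and risk-neutral prices coincide; use p* = (1.02−0.68)/(1.08−0.68) = 0.8500 for the latter.
Terminal payoffs: V(2,0)=38.6840, V(2,1)=0.0000, V(2,2)=0.0000
(1,0): S=129.2000. Δ = (V_up−V_dn)/(S_up−S_dn) = (0.0000−38.6840)/(139.5360−87.8560) = -0.7485. V = [p*·0.0000 + (1−p*)·38.6840]/1.02 = 5.6888. B = V − Δ·S = 102.3988.
(1,1): S=205.2000. Δ = (V_up−V_dn)/(S_up−S_dn) = (0.0000−0.0000)/(221.6160−139.5360) = 0.0000. V = [p*·0.0000 + (1−p*)·0.0000]/1.02 = 0.0000. B = V − Δ·S = 0.0000.
(0,0): S=190.0000. Δ = (V_up−V_dn)/(S_up−S_dn) = (0.0000−5.6888)/(205.2000−129.2000) = -0.0749. V = [p*·0.0000 + (1−p*)·5.6888]/1.02 = 0.8366. B = V − Δ·S = 15.0587.
Each (Δ,B) replicates both successor values, so the strategy is self-financing and V0 is arbitrage-free.

(0,0): Delta=-0.0749 Bond=15.0587
(1,0): Delta=-0.7485 Bond=102.3988
(1,1): Delta=0.0000 Bond=0.0000
V0=0.8366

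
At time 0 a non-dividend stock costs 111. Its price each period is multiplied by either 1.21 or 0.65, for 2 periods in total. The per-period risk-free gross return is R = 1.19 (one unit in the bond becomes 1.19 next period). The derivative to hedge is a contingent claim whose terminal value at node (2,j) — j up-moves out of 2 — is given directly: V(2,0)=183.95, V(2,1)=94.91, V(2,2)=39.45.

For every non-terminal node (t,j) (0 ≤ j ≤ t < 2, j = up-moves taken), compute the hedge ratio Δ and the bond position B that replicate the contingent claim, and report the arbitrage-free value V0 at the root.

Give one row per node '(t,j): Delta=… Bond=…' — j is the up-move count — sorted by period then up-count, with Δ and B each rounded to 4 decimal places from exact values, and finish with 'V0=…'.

The replicating-portfolio and risk-neutral prices coincide; use p* = (1.19−0.65)/(1.21−0.65) = 0.9643 for the latter.
Terminal values V(2,·): V(2,0)=183.9500, V(2,1)=94.9100, V(2,2)=39.4500
(1,0): S=72.1500. Δ = (V_up−V_dn)/(S_up−S_dn) = (94.9100−183.9500)/(87.3015−46.8975) = -2.2037. V = [p*·94.9100 + (1−p*)·183.9500]/1.19 = 82.4286. B = V − Δ·S = 241.4286.
(1,1): S=134.3100. Δ = (V_up−V_dn)/(S_up−S_dn) = (39.4500−94.9100)/(162.5151−87.3015) = -0.7374. V = [p*·39.4500 + (1−p*)·94.9100]/1.19 = 34.8157. B = V − Δ·S = 133.8514.
(0,0): S=111.0000. Δ = (V_up−V_dn)/(S_up−S_dn) = (34.8157−82.4286)/(134.3100−72.1500) = -0.7660. V = [p*·34.8157 + (1−p*)·82.4286]/1.19 = 30.6859. B = V − Δ·S = 115.7088.
Check: Δ(0,0)·S0 + B(0,0) = 30.6859 = V0.

(0,0): Delta=-0.7660 Bond=115.7088
(1,0): Delta=-2.2037 Bond=241.4286
(1,1): Delta=-0.7374 Bond=133.8514
V0=30.6859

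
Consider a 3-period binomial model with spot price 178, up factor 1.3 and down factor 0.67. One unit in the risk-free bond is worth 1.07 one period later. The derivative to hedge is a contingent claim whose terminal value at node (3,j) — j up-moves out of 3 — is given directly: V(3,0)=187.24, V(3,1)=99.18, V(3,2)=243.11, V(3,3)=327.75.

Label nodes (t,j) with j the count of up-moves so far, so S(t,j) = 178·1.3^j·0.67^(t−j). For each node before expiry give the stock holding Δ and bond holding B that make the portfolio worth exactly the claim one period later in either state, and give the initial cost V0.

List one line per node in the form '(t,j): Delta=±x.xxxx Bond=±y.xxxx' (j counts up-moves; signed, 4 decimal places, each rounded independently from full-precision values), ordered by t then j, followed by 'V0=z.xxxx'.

Risk-neutral probability p* = (R−d)/(u−d) = (1.07−0.67)/(1.3−0.67) = 0.6349.
Terminal values V(3,·): V(3,0)=187.2400, V(3,1)=99.1800, V(3,2)=243.1100, V(3,3)=327.7500
Node (2,0) S=79.9042: V=(p*·99.1800+(1−p*)·187.2400)/1.07=122.7373; Δ=(99.1800−187.2400)/(103.8755−53.5358)=-1.7493; B=V−Δ·S=262.5151
Node (2,1) S=155.0380: V=(p*·243.1100+(1−p*)·99.1800)/1.07=178.0973; Δ=(243.1100−99.1800)/(201.5494−103.8755)=1.4736; B=V−Δ·S=-50.3630
Node (2,2) S=300.8200: V=(p*·327.7500+(1−p*)·243.1100)/1.07=277.4296; Δ=(327.7500−243.1100)/(391.0660−201.5494)=0.4466; B=V−Δ·S=143.0804
Node (1,0) S=119.2600: V=(p*·178.0973+(1−p*)·122.7373)/1.07=147.5575; Δ=(178.0973−122.7373)/(155.0380−79.9042)=0.7368; B=V−Δ·S=59.6844
Node (1,1) S=231.4000: V=(p*·277.4296+(1−p*)·178.0973)/1.07=225.3883; Δ=(277.4296−178.0973)/(300.8200−155.0380)=0.6814; B=V−Δ·S=67.7180
Node (0,0) S=178.0000: V=(p*·225.3883+(1−p*)·147.5575)/1.07=184.0877; Δ=(225.3883−147.5575)/(231.4000−119.2600)=0.6941; B=V−Δ·S=60.5468
Root portfolio cost Δ·178+B reproduces V0=184.0877.

(0,0): Delta=0.6941 Bond=60.5468
(1,0): Delta=0.7368 Bond=59.6844
(1,1): Delta=0.6814 Bond=67.7180
(2,0): Delta=-1.7493 Bond=262.5151
(2,1): Delta=1.4736 Bond=-50.3630
(2,2): Delta=0.4466 Bond=143.0804
V0=184.0877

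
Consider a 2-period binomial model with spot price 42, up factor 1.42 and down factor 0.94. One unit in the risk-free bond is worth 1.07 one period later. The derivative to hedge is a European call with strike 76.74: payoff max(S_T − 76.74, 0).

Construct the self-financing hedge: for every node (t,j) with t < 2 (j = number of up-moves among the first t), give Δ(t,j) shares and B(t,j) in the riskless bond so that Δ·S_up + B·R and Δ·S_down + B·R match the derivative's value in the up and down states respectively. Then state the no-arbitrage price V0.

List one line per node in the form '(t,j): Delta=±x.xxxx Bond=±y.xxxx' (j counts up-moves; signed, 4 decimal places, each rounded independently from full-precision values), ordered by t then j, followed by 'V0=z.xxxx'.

Since d<R<u, set p* = (R−d)/(u−d) = 0.2708; price each node as the discounted p*-expectation of its children.
Payoff layer (t=2): V(2,0)=0.0000, V(2,1)=0.0000, V(2,2)=7.9488
(1,0): S=39.4800. Δ = (V_up−V_dn)/(S_up−S_dn) = (0.0000−0.0000)/(56.0616−37.1112) = 0.0000. V = [p*·0.0000 + (1−p*)·0.0000]/1.07 = 0.0000. B = V − Δ·S = 0.0000.
(1,1): S=59.6400. Δ = (V_up−V_dn)/(S_up−S_dn) = (7.9488−0.0000)/(84.6888−56.0616) = 0.2777. V = [p*·7.9488 + (1−p*)·0.0000]/1.07 = 2.0120. B = V − Δ·S = -14.5480.
(0,0): S=42.0000. Δ = (V_up−V_dn)/(S_up−S_dn) = (2.0120−0.0000)/(59.6400−39.4800) = 0.0998. V = [p*·2.0120 + (1−p*)·0.0000]/1.07 = 0.5093. B = V − Δ·S = -3.6823.
Check: Δ(0,0)·S0 + B(0,0) = 0.5093 = V0.

(0,0): Delta=0.0998 Bond=-3.6823
(1,0): Delta=0.0000 Bond=0.0000
(1,1): Delta=0.2777 Bond=-14.5480
V0=0.5093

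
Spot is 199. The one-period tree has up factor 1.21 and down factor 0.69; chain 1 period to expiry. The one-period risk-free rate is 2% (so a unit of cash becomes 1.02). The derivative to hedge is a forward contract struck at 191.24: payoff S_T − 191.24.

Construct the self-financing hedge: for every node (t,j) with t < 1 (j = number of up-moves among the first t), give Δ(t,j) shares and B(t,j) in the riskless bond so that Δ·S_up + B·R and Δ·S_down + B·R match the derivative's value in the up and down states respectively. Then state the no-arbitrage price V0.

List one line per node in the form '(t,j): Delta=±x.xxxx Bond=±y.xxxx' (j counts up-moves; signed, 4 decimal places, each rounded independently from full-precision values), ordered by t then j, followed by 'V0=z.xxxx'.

(0,0): Delta=1.0000 Bond=-187.4902
V0=11.5098

Risk-neutral probability p* = (R−d)/(u−d) = (1.02−0.69)/(1.21−0.69) = 0.6346.
Terminal payoffs: V(1,0)=-53.9300, V(1,1)=49.5500
Node (0,0) S=199.0000: V=(p*·49.5500+(1−p*)·-53.9300)/1.02=11.5098; Δ=(49.5500−-53.9300)/(240.7900−137.3100)=1.0000; B=V−Δ·S=-187.4902
Check: Δ(0,0)·S0 + B(0,0) = 11.5098 = V0.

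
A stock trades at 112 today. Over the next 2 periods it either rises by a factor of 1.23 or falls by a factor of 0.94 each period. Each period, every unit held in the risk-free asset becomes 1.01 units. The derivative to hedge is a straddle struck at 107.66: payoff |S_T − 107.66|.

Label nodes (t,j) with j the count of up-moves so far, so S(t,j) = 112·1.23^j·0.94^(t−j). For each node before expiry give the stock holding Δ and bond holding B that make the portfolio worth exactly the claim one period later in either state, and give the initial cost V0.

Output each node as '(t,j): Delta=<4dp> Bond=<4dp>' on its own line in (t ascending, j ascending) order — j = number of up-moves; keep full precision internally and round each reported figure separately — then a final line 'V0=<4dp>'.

(0,0): Delta=0.5978 Bond=-50.6758
(1,0): Delta=0.4303 Bond=-33.5516
(1,1): Delta=1.0000 Bond=-106.5941
V0=16.2742

No-arbitrage ⇒ martingale measure with p* = (R−d)/(u−d) = 0.2414.
At expiry t=2: V(2,0)=8.6968, V(2,1)=21.8344, V(2,2)=61.7848
  t=1,j=0: stock 105.2800 → up 129.4944 (V=21.8344), down 98.9632 (V=8.6968). Price 11.7504; hedge Δ=0.4303, bond B=-33.5516.
  t=1,j=1: stock 137.7600 → up 169.4448 (V=61.7848), down 129.4944 (V=21.8344). Price 31.1659; hedge Δ=1.0000, bond B=-106.5941.
  t=0,j=0: stock 112.0000 → up 137.7600 (V=31.1659), down 105.2800 (V=11.7504). Price 16.2742; hedge Δ=0.5978, bond B=-50.6758.
Root portfolio cost Δ·112+B reproduces V0=16.2742.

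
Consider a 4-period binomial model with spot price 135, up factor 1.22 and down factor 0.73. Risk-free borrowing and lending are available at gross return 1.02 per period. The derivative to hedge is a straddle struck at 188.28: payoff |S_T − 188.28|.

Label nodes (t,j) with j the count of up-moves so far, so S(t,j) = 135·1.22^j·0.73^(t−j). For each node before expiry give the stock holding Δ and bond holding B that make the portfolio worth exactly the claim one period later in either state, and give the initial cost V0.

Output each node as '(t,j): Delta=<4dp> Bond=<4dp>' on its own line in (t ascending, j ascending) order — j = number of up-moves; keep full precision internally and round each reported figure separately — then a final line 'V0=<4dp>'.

No-arbitrage ⇒ martingale measure with p* = (R−d)/(u−d) = 0.5918.
At expiry t=4: V(4,0)=149.9424, V(4,1)=124.2089, V(4,2)=81.2023, V(4,3)=9.3282, V(4,4)=110.7902
Node (3,0) S=52.5173: V=(p*·124.2089+(1−p*)·149.9424)/1.02=132.0709; Δ=(124.2089−149.9424)/(64.0711−38.3376)=-1.0000; B=V−Δ·S=184.5882
Node (3,1) S=87.7686: V=(p*·81.2023+(1−p*)·124.2089)/1.02=96.8196; Δ=(81.2023−124.2089)/(107.0777−64.0711)=-1.0000; B=V−Δ·S=184.5882
Node (3,2) S=146.6818: V=(p*·9.3282+(1−p*)·81.2023)/1.02=37.9064; Δ=(9.3282−81.2023)/(178.9518−107.0777)=-1.0000; B=V−Δ·S=184.5882
Node (3,3) S=245.1395: V=(p*·110.7902+(1−p*)·9.3282)/1.02=68.0168; Δ=(110.7902−9.3282)/(299.0702−178.9518)=0.8447; B=V−Δ·S=-139.0485
Node (2,0) S=71.9415: V=(p*·96.8196+(1−p*)·132.0709)/1.02=109.0274; Δ=(96.8196−132.0709)/(87.7686−52.5173)=-1.0000; B=V−Δ·S=180.9689
Node (2,1) S=120.2310: V=(p*·37.9064+(1−p*)·96.8196)/1.02=60.7379; Δ=(37.9064−96.8196)/(146.6818−87.7686)=-1.0000; B=V−Δ·S=180.9689
Node (2,2) S=200.9340: V=(p*·68.0168+(1−p*)·37.9064)/1.02=54.6341; Δ=(68.0168−37.9064)/(245.1395−146.6818)=0.3058; B=V−Δ·S=-6.8156
Node (1,0) S=98.5500: V=(p*·60.7379+(1−p*)·109.0274)/1.02=78.8704; Δ=(60.7379−109.0274)/(120.2310−71.9415)=-1.0000; B=V−Δ·S=177.4204
Node (1,1) S=164.7000: V=(p*·54.6341+(1−p*)·60.7379)/1.02=56.0054; Δ=(54.6341−60.7379)/(200.9340−120.2310)=-0.0756; B=V−Δ·S=68.4619
Node (0,0) S=135.0000: V=(p*·56.0054+(1−p*)·78.8704)/1.02=64.0569; Δ=(56.0054−78.8704)/(164.7000−98.5500)=-0.3457; B=V−Δ·S=110.7204
The time-0 hedge costs 64.0569, which is the no-arbitrage price.

(0,0): Delta=-0.3457 Bond=110.7204
(1,0): Delta=-1.0000 Bond=177.4204
(1,1): Delta=-0.0756 Bond=68.4619
(2,0): Delta=-1.0000 Bond=180.9689
(2,1): Delta=-1.0000 Bond=180.9689
(2,2): Delta=0.3058 Bond=-6.8156
(3,0): Delta=-1.0000 Bond=184.5882
(3,1): Delta=-1.0000 Bond=184.5882
(3,2): Delta=-1.0000 Bond=184.5882
(3,3): Delta=0.8447 Bond=-139.0485
V0=64.0569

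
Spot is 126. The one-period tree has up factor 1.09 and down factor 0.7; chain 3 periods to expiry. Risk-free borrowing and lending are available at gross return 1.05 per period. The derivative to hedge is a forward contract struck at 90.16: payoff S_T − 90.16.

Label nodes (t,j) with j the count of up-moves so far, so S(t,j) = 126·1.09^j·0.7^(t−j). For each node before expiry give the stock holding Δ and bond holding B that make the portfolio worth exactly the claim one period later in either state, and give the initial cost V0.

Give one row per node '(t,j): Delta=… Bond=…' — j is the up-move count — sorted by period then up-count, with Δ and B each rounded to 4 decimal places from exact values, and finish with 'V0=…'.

Under the risk-neutral measure, an up-move has probability p* = (R−d)/(u−d) = 0.8974 and values discount at R = 1.05.
Terminal values V(3,·): V(3,0)=-46.9420, V(3,1)=-22.8634, V(3,2)=14.6304, V(3,3)=73.0137
Node (2,0) S=61.7400: V=(p*·-22.8634+(1−p*)·-46.9420)/1.05=-24.1267; Δ=(-22.8634−-46.9420)/(67.2966−43.2180)=1.0000; B=V−Δ·S=-85.8667
Node (2,1) S=96.1380: V=(p*·14.6304+(1−p*)·-22.8634)/1.05=10.2713; Δ=(14.6304−-22.8634)/(104.7904−67.2966)=1.0000; B=V−Δ·S=-85.8667
Node (2,2) S=149.7006: V=(p*·73.0137+(1−p*)·14.6304)/1.05=63.8339; Δ=(73.0137−14.6304)/(163.1737−104.7904)=1.0000; B=V−Δ·S=-85.8667
Node (1,0) S=88.2000: V=(p*·10.2713+(1−p*)·-24.1267)/1.05=6.4222; Δ=(10.2713−-24.1267)/(96.1380−61.7400)=1.0000; B=V−Δ·S=-81.7778
Node (1,1) S=137.3400: V=(p*·63.8339+(1−p*)·10.2713)/1.05=55.5622; Δ=(63.8339−10.2713)/(149.7006−96.1380)=1.0000; B=V−Δ·S=-81.7778
Node (0,0) S=126.0000: V=(p*·55.5622+(1−p*)·6.4222)/1.05=48.1164; Δ=(55.5622−6.4222)/(137.3400−88.2000)=1.0000; B=V−Δ·S=-77.8836
Check: Δ(0,0)·S0 + B(0,0) = 48.1164 = V0.

(0,0): Delta=1.0000 Bond=-77.8836
(1,0): Delta=1.0000 Bond=-81.7778
(1,1): Delta=1.0000 Bond=-81.7778
(2,0): Delta=1.0000 Bond=-85.8667
(2,1): Delta=1.0000 Bond=-85.8667
(2,2): Delta=1.0000 Bond=-85.8667
V0=48.1164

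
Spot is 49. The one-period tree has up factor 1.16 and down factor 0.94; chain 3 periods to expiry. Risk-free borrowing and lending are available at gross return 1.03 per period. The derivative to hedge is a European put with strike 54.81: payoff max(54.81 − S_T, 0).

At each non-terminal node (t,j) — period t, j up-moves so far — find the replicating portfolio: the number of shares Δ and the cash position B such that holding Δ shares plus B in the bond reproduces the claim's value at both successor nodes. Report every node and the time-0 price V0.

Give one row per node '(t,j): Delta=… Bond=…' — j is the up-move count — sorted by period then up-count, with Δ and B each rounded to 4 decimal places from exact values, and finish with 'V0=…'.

(0,0): Delta=-0.4847 Bond=28.2132
(1,0): Delta=-0.7190 Bond=39.8532
(1,1): Delta=-0.2104 Bond=13.4689
(2,0): Delta=-1.0000 Bond=53.2136
(2,1): Delta=-0.3902 Bond=23.4773
(2,2): Delta=0.0000 Bond=0.0000
V0=4.4631

No-arbitrage ⇒ martingale measure with p* = (R−d)/(u−d) = 0.4091.
Payoff layer (t=3): V(3,0)=14.1114, V(3,1)=4.5862, V(3,2)=0.0000, V(3,3)=0.0000
(2,0): S=43.2964. Δ = (V_up−V_dn)/(S_up−S_dn) = (4.5862−14.1114)/(50.2238−40.6986) = -1.0000. V = [p*·4.5862 + (1−p*)·14.1114]/1.03 = 9.9172. B = V − Δ·S = 53.2136.
(2,1): S=53.4296. Δ = (V_up−V_dn)/(S_up−S_dn) = (0.0000−4.5862)/(61.9783−50.2238) = -0.3902. V = [p*·0.0000 + (1−p*)·4.5862]/1.03 = 2.6311. B = V − Δ·S = 23.4773.
(2,2): S=65.9344. Δ = (V_up−V_dn)/(S_up−S_dn) = (0.0000−0.0000)/(76.4839−61.9783) = 0.0000. V = [p*·0.0000 + (1−p*)·0.0000]/1.03 = 0.0000. B = V − Δ·S = 0.0000.
(1,0): S=46.0600. Δ = (V_up−V_dn)/(S_up−S_dn) = (2.6311−9.9172)/(53.4296−43.2964) = -0.7190. V = [p*·2.6311 + (1−p*)·9.9172]/1.03 = 6.7345. B = V − Δ·S = 39.8532.
(1,1): S=56.8400. Δ = (V_up−V_dn)/(S_up−S_dn) = (0.0000−2.6311)/(65.9344−53.4296) = -0.2104. V = [p*·0.0000 + (1−p*)·2.6311]/1.03 = 1.5094. B = V − Δ·S = 13.4689.
(0,0): S=49.0000. Δ = (V_up−V_dn)/(S_up−S_dn) = (1.5094−6.7345)/(56.8400−46.0600) = -0.4847. V = [p*·1.5094 + (1−p*)·6.7345]/1.03 = 4.4631. B = V − Δ·S = 28.2132.
Root portfolio cost Δ·49+B reproduces V0=4.4631.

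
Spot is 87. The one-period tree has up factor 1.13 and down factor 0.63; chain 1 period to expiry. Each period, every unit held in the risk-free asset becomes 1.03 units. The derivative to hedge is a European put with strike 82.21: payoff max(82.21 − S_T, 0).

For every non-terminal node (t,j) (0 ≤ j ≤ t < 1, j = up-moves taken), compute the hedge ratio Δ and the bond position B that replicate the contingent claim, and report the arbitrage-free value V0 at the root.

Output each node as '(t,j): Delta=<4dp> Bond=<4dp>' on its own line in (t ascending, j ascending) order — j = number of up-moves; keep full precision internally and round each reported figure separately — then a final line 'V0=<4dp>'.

(0,0): Delta=-0.6299 Bond=60.1204
V0=5.3204

Risk-neutral probability p* = (R−d)/(u−d) = (1.03−0.63)/(1.13−0.63) = 0.8000.
Payoff layer (t=1): V(1,0)=27.4000, V(1,1)=0.0000
(0,0): S=87.0000. Δ = (V_up−V_dn)/(S_up−S_dn) = (0.0000−27.4000)/(98.3100−54.8100) = -0.6299. V = [p*·0.0000 + (1−p*)·27.4000]/1.03 = 5.3204. B = V − Δ·S = 60.1204.
Self-financing check: at every node Δ·S+B equals the discounted successor values.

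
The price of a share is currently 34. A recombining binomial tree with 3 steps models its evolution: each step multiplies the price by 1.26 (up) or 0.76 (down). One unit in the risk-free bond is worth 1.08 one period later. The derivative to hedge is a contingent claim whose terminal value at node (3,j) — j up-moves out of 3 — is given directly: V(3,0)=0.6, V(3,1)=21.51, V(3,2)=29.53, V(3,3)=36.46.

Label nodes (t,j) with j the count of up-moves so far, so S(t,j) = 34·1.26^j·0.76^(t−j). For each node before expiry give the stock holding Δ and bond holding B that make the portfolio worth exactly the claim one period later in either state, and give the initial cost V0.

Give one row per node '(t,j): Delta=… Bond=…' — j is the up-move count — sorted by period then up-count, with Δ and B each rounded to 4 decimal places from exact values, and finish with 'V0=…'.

Under the risk-neutral measure, an up-move has probability p* = (R−d)/(u−d) = 0.6400 and values discount at R = 1.08.
Payoff layer (t=3): V(3,0)=0.6000, V(3,1)=21.5100, V(3,2)=29.5300, V(3,3)=36.4600
Node (2,0) S=19.6384: V=(p*·21.5100+(1−p*)·0.6000)/1.08=12.9467; Δ=(21.5100−0.6000)/(24.7444−14.9252)=2.1295; B=V−Δ·S=-28.8733
Node (2,1) S=32.5584: V=(p*·29.5300+(1−p*)·21.5100)/1.08=24.6693; Δ=(29.5300−21.5100)/(41.0236−24.7444)=0.4927; B=V−Δ·S=8.6293
Node (2,2) S=53.9784: V=(p*·36.4600+(1−p*)·29.5300)/1.08=31.4493; Δ=(36.4600−29.5300)/(68.0128−41.0236)=0.2568; B=V−Δ·S=17.5893
Node (1,0) S=25.8400: V=(p*·24.6693+(1−p*)·12.9467)/1.08=18.9344; Δ=(24.6693−12.9467)/(32.5584−19.6384)=0.9073; B=V−Δ·S=-4.5108
Node (1,1) S=42.8400: V=(p*·31.4493+(1−p*)·24.6693)/1.08=26.8597; Δ=(31.4493−24.6693)/(53.9784−32.5584)=0.3165; B=V−Δ·S=13.2997
Node (0,0) S=34.0000: V=(p*·26.8597+(1−p*)·18.9344)/1.08=22.2283; Δ=(26.8597−18.9344)/(42.8400−25.8400)=0.4662; B=V−Δ·S=6.3777
Each (Δ,B) replicates both successor values, so the strategy is self-financing and V0 is arbitrage-free.

(0,0): Delta=0.4662 Bond=6.3777
(1,0): Delta=0.9073 Bond=-4.5108
(1,1): Delta=0.3165 Bond=13.2997
(2,0): Delta=2.1295 Bond=-28.8733
(2,1): Delta=0.4927 Bond=8.6293
(2,2): Delta=0.2568 Bond=17.5893
V0=22.2283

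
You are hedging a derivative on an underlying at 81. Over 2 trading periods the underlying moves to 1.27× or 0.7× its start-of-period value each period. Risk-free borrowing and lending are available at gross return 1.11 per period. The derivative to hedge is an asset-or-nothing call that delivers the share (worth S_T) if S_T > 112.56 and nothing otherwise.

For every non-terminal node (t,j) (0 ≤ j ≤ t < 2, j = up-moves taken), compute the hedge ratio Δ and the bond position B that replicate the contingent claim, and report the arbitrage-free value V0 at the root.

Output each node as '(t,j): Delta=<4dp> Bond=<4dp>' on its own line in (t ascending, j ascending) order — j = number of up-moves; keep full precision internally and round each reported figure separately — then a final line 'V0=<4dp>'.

(0,0): Delta=1.8337 Bond=-93.6653
(1,0): Delta=0.0000 Bond=0.0000
(1,1): Delta=2.2281 Bond=-144.5415
V0=54.8611

Under the risk-neutral measure, an up-move has probability p* = (R−d)/(u−d) = 0.7193 and values discount at R = 1.11.
At expiry t=2: V(2,0)=0.0000, V(2,1)=0.0000, V(2,2)=130.6449
(1,0): S=56.7000. Δ = (V_up−V_dn)/(S_up−S_dn) = (0.0000−0.0000)/(72.0090−39.6900) = 0.0000. V = [p*·0.0000 + (1−p*)·0.0000]/1.11 = 0.0000. B = V − Δ·S = 0.0000.
(1,1): S=102.8700. Δ = (V_up−V_dn)/(S_up−S_dn) = (130.6449−0.0000)/(130.6449−72.0090) = 2.2281. V = [p*·130.6449 + (1−p*)·0.0000]/1.11 = 84.6600. B = V − Δ·S = -144.5415.
(0,0): S=81.0000. Δ = (V_up−V_dn)/(S_up−S_dn) = (84.6600−0.0000)/(102.8700−56.7000) = 1.8337. V = [p*·84.6600 + (1−p*)·0.0000]/1.11 = 54.8611. B = V − Δ·S = -93.6653.
Self-financing check: at every node Δ·S+B equals the discounted successor values.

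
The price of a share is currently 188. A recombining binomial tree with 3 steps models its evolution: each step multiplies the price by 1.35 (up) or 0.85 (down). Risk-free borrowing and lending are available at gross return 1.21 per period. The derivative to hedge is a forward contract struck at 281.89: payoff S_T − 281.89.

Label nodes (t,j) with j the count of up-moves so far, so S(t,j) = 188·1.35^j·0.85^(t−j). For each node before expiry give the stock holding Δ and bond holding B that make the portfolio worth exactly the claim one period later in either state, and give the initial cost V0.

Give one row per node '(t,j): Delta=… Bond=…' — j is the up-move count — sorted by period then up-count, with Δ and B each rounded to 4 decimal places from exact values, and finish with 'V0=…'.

(0,0): Delta=1.0000 Bond=-159.1196
(1,0): Delta=1.0000 Bond=-192.5347
(1,1): Delta=1.0000 Bond=-192.5347
(2,0): Delta=1.0000 Bond=-232.9669
(2,1): Delta=1.0000 Bond=-232.9669
(2,2): Delta=1.0000 Bond=-232.9669
V0=28.8804

No-arbitrage ⇒ martingale measure with p* = (R−d)/(u−d) = 0.7200.
At expiry t=3: V(3,0)=-166.4345, V(3,1)=-98.5195, V(3,2)=9.3455, V(3,3)=180.6605
(2,0): S=135.8300. Δ = (V_up−V_dn)/(S_up−S_dn) = (-98.5195−-166.4345)/(183.3705−115.4555) = 1.0000. V = [p*·-98.5195 + (1−p*)·-166.4345]/1.21 = -97.1369. B = V − Δ·S = -232.9669.
(2,1): S=215.7300. Δ = (V_up−V_dn)/(S_up−S_dn) = (9.3455−-98.5195)/(291.2355−183.3705) = 1.0000. V = [p*·9.3455 + (1−p*)·-98.5195]/1.21 = -17.2369. B = V − Δ·S = -232.9669.
(2,2): S=342.6300. Δ = (V_up−V_dn)/(S_up−S_dn) = (180.6605−9.3455)/(462.5505−291.2355) = 1.0000. V = [p*·180.6605 + (1−p*)·9.3455]/1.21 = 109.6631. B = V − Δ·S = -232.9669.
(1,0): S=159.8000. Δ = (V_up−V_dn)/(S_up−S_dn) = (-17.2369−-97.1369)/(215.7300−135.8300) = 1.0000. V = [p*·-17.2369 + (1−p*)·-97.1369]/1.21 = -32.7347. B = V − Δ·S = -192.5347.
(1,1): S=253.8000. Δ = (V_up−V_dn)/(S_up−S_dn) = (109.6631−-17.2369)/(342.6300−215.7300) = 1.0000. V = [p*·109.6631 + (1−p*)·-17.2369]/1.21 = 61.2653. B = V − Δ·S = -192.5347.
(0,0): S=188.0000. Δ = (V_up−V_dn)/(S_up−S_dn) = (61.2653−-32.7347)/(253.8000−159.8000) = 1.0000. V = [p*·61.2653 + (1−p*)·-32.7347]/1.21 = 28.8804. B = V − Δ·S = -159.1196.
Root portfolio cost Δ·188+B reproduces V0=28.8804.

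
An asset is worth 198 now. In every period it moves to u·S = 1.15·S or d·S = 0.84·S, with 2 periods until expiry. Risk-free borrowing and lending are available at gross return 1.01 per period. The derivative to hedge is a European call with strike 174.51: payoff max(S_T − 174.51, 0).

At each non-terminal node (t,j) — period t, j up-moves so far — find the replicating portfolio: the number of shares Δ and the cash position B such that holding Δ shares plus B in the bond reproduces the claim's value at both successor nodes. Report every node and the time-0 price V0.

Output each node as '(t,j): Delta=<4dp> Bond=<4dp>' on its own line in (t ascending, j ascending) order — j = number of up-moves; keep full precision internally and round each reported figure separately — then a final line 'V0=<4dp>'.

Since d<R<u, set p* = (R−d)/(u−d) = 0.5484; price each node as the discounted p*-expectation of its children.
Payoff layer (t=2): V(2,0)=0.0000, V(2,1)=16.7580, V(2,2)=87.3450
(1,0): S=166.3200. Δ = (V_up−V_dn)/(S_up−S_dn) = (16.7580−0.0000)/(191.2680−139.7088) = 0.3250. V = [p*·16.7580 + (1−p*)·0.0000]/1.01 = 9.0989. B = V − Δ·S = -44.9592.
(1,1): S=227.7000. Δ = (V_up−V_dn)/(S_up−S_dn) = (87.3450−16.7580)/(261.8550−191.2680) = 1.0000. V = [p*·87.3450 + (1−p*)·16.7580]/1.01 = 54.9178. B = V − Δ·S = -172.7822.
(0,0): S=198.0000. Δ = (V_up−V_dn)/(S_up−S_dn) = (54.9178−9.0989)/(227.7000−166.3200) = 0.7465. V = [p*·54.9178 + (1−p*)·9.0989]/1.01 = 33.8865. B = V − Δ·S = -113.9165.
Check: Δ(0,0)·S0 + B(0,0) = 33.8865 = V0.

(0,0): Delta=0.7465 Bond=-113.9165
(1,0): Delta=0.3250 Bond=-44.9592
(1,1): Delta=1.0000 Bond=-172.7822
V0=33.8865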